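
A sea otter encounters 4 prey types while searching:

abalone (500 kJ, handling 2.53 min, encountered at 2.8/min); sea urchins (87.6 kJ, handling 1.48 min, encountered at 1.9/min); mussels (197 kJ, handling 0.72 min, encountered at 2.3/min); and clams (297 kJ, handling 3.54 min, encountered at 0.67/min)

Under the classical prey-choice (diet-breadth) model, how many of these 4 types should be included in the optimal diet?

E/h in descending order: mussels 274, abalone 198, clams 83.9, sea urchins 59.2 kJ/min. The optimal diet is the largest prefix of this list for which every included type satisfies E_i/h_i > R on the types above it.
Rate on top 1: 170.6. abalone: 198 > 170.6 → include.
Rate on top 2: 190.3. clams: 83.9 < 190.3 → exclude; stop.
Optimal diet: mussels, abalone — 2 of 4 types.

2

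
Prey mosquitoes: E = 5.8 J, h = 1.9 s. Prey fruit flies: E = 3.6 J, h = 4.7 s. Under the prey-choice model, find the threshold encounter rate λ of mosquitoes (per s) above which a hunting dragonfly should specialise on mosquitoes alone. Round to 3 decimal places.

The zero-one rule: include fruit flies iff E₂/h₂ > λE₁/(1+λh₁). Equality gives the switch point.
λE₁h₂ = E₂ + λE₂h₁ ⇒ λ = E₂/(E₁h₂ − E₂h₁) = 3.6/(27.26 − 6.84) = 0.1763 per s.

0.176 per s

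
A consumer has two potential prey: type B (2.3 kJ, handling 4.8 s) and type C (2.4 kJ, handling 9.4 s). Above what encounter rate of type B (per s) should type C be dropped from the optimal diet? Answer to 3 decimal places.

Drop type C once their profitability E₂/h₂ falls below the rate achievable on type B alone: E₂/h₂ = λE₁/(1 + λh₁).
Solve for λ: λE₁h₂ = E₂(1 + λh₁) → λ(E₁h₂ − E₂h₁) = E₂ → λ = E₂/(E₁h₂ − E₂h₁).
λ = 2.4/(2.3×9.4 − 2.4×4.8) = 2.4/10.1 = 0.2376 per s.

0.238 per s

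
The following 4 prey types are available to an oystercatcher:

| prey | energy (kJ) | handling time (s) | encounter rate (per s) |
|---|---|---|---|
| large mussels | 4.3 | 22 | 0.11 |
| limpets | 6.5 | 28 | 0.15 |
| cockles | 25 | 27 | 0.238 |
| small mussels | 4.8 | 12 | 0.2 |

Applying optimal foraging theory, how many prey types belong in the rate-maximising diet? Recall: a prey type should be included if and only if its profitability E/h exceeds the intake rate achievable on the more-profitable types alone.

Profitabilities (E/h, kJ/s): cockles 0.926, small mussels 0.4, limpets 0.232, large mussels 0.195. Add prey in this order while the next type's profitability exceeds the intake rate on those already taken.
Rate on top 1: 0.8012. small mussels: 0.4 < 0.8012 → exclude; stop.
Optimal diet: cockles — 1 of 4 types.

1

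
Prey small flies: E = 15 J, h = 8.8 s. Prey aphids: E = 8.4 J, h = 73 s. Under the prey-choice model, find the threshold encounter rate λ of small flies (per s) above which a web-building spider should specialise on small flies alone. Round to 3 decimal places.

Drop aphids once their profitability E₂/h₂ falls below the rate achievable on small flies alone: E₂/h₂ = λE₁/(1 + λh₁).
Solve for λ: λE₁h₂ = E₂(1 + λh₁) → λ(E₁h₂ − E₂h₁) = E₂ → λ = E₂/(E₁h₂ − E₂h₁).
λ = 8.4/(15×73 − 8.4×8.8) = 8.4/1021 = 0.008227 per s.

0.008 per s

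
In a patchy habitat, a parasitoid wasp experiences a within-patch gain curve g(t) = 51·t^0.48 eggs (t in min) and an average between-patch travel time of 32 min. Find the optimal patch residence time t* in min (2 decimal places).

29.54 min

Maximise g(t)/(T+t): set derivative to zero → g'(t)(T+t) = g(t).
g'(t) = 0.48·51·t^-0.52. Setting 0.48·51·t^-0.52 = 51·t^0.48/(32+t) gives 0.48(32+t) = t, so 0.52·t = 0.48×32.
t* = 0.48×32/0.52 = 29.54 min.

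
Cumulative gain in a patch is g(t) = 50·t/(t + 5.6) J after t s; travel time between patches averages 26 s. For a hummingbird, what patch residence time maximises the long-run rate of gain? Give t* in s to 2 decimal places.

By the marginal value theorem, leave when the instantaneous gain rate g'(t) equals the habitat-wide average g(t)/(T + t).
g'(t) = 50·5.6/(t + 5.6)². Setting 50·5.6/(t+5.6)² = 50t/[(t+5.6)(26+t)] gives 5.6(26+t) = t(t+5.6), so t² = 5.6×26 = 145.6.
t* = √145.6 = 12.07 s.

12.07 s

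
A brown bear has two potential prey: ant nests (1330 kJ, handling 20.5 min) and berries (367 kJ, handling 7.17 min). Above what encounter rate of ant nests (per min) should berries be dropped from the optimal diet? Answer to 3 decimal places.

Drop berries once their profitability E₂/h₂ falls below the rate achievable on ant nests alone: E₂/h₂ = λE₁/(1 + λh₁).
Solve for λ: λE₁h₂ = E₂(1 + λh₁) → λ(E₁h₂ − E₂h₁) = E₂ → λ = E₂/(E₁h₂ − E₂h₁).
λ = 367/(1330×7.17 − 367×20.5) = 367/2013 = 0.1824 per min.

0.182 per min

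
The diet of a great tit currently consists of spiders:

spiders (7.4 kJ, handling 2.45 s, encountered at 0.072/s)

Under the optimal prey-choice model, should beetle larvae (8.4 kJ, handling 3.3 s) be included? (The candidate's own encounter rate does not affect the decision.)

Yes

Intake rate on the current diet: R = (0.072×7.4) / (1 + 0.072×2.45) = 0.5328/1.176 = 0.4529 kJ/s.
beetle larvae: E/h = 8.4/3.3 = 2.545 kJ/s.
Since 2.545 > R, including beetle larvae increases the long-run rate.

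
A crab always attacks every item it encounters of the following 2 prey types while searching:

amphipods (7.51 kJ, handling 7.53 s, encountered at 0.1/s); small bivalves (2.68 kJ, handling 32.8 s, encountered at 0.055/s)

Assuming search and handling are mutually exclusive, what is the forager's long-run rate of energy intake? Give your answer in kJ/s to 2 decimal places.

R = Σλ_iE_i / (1 + Σλ_ih_i)
Numerator: 0.1×7.51 + 0.055×2.68 = 0.8984
Denominator: 1 + 0.1×7.53 + 0.055×32.8 = 3.557
R = 0.8984/3.557 = 0.2526 kJ/s

0.25 kJ/s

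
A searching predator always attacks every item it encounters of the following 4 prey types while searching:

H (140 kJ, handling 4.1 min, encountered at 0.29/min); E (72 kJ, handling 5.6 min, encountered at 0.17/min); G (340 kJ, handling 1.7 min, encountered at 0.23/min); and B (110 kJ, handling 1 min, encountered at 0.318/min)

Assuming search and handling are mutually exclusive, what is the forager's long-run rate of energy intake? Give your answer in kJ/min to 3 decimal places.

43.122 kJ/min

Energy encountered per unit search time: 0.29×140 + 0.17×72 + 0.23×340 + 0.318×110 = 166 kJ/min.
Handling time per unit search time: 0.29×4.1 + 0.17×5.6 + 0.23×1.7 + 0.318×1 = 2.85.
Rate = 166/(1 + 2.85) = 43.12 kJ/min.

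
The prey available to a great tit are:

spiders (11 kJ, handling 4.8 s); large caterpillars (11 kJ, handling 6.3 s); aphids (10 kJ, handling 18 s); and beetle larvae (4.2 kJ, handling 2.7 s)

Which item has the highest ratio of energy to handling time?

spiders

In descending order of E/h:
spiders: 11/4.8 = 2.29 kJ/s
large caterpillars: 11/6.3 = 1.75 kJ/s
beetle larvae: 4.2/2.7 = 1.56 kJ/s
aphids: 10/18 = 0.556 kJ/s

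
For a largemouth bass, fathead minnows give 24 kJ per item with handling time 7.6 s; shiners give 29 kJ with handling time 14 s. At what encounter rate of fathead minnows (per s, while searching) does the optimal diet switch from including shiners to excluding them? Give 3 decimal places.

At the threshold, the rate on fathead minnows alone equals the profitability of shiners: λ·24/(1 + λ·7.6) = 29/14 = 2.071.
Rearranging, λ(24 − 2.071×7.6) = 2.071, so λ = 2.071/8.257 = 0.2509 per s.

0.251 per s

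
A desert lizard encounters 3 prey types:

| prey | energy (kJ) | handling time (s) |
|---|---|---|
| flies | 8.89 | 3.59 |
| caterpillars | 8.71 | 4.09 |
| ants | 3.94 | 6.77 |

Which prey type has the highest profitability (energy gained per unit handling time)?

Profitability E/h (kJ/s): flies = 8.89/3.59 = 2.48, caterpillars = 8.71/4.09 = 2.13, ants = 3.94/6.77 = 0.582.
Ranked: flies > caterpillars > ants.

flies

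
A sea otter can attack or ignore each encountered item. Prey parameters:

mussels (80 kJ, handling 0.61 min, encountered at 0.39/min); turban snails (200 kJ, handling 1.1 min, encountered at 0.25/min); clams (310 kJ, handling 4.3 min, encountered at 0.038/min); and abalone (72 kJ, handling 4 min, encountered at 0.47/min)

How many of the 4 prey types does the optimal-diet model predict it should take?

3

Rank by E/h (kJ/min): turban snails 182, mussels 131, clams 72.1, abalone 18. Include each in turn until the next type's E/h falls below the running intake rate.
Rate on top 1: 39.22. mussels: 131 > 39.22 → include.
Rate on top 2: 53.67. clams: 72.1 > 53.67 → include.
Rate on top 3: 55.47. abalone: 18 < 55.47 → exclude; stop.
Optimal diet: turban snails, mussels, clams — 3 of 4 types.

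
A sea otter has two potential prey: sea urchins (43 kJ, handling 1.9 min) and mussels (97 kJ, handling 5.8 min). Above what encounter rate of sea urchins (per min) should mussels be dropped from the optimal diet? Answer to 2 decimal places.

1.49 per min

At the threshold, the rate on sea urchins alone equals the profitability of mussels: λ·43/(1 + λ·1.9) = 97/5.8 = 16.72.
Rearranging, λ(43 − 16.72×1.9) = 16.72, so λ = 16.72/11.22 = 1.49 per min.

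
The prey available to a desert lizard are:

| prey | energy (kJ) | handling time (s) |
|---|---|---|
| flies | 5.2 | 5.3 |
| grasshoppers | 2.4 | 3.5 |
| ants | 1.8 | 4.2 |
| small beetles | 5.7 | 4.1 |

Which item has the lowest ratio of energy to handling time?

ants

In descending order of E/h:
small beetles: 5.7/4.1 = 1.39 kJ/s
flies: 5.2/5.3 = 0.981 kJ/s
grasshoppers: 2.4/3.5 = 0.686 kJ/s
ants: 1.8/4.2 = 0.429 kJ/s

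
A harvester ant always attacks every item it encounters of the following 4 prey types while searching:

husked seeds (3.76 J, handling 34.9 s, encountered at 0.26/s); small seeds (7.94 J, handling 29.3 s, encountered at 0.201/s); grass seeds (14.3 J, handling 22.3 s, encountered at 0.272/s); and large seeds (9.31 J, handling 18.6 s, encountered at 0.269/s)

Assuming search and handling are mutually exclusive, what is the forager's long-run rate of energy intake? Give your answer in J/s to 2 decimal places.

0.33 J/s

Energy encountered per unit search time: 0.26×3.76 + 0.201×7.94 + 0.272×14.3 + 0.269×9.31 = 8.968 J/s.
Handling time per unit search time: 0.26×34.9 + 0.201×29.3 + 0.272×22.3 + 0.269×18.6 = 26.03.
Rate = 8.968/(1 + 26.03) = 0.3317 J/s.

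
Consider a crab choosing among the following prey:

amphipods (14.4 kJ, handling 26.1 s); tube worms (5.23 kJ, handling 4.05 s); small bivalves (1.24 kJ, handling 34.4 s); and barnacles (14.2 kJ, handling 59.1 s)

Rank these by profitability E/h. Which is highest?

tube worms

Profitability E/h (kJ/s): amphipods = 14.4/26.1 = 0.552, tube worms = 5.23/4.05 = 1.29, small bivalves = 1.24/34.4 = 0.036, barnacles = 14.2/59.1 = 0.24.
Ranked: tube worms > amphipods > barnacles > small bivalves.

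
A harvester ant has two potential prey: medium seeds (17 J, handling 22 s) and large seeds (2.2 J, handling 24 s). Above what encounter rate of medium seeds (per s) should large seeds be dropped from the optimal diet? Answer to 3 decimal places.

Drop large seeds once their profitability E₂/h₂ falls below the rate achievable on medium seeds alone: E₂/h₂ = λE₁/(1 + λh₁).
Solve for λ: λE₁h₂ = E₂(1 + λh₁) → λ(E₁h₂ − E₂h₁) = E₂ → λ = E₂/(E₁h₂ − E₂h₁).
λ = 2.2/(17×24 − 2.2×22) = 2.2/359.6 = 0.006118 per s.

0.006 per s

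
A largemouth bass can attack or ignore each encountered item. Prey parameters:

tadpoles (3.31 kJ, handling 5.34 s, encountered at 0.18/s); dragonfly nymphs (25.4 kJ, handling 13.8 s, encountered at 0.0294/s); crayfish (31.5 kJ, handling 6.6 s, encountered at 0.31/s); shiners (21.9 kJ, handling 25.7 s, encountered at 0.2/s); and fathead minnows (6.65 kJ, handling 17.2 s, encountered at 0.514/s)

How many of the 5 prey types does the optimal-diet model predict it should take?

E/h in descending order: crayfish 4.77, dragonfly nymphs 1.84, shiners 0.852, tadpoles 0.62, fathead minnows 0.387 kJ/s. The optimal diet is the largest prefix of this list for which every included type satisfies E_i/h_i > R on the types above it.
Rate on top 1: 3.206. dragonfly nymphs: 1.84 < 3.206 → exclude; stop.
Optimal diet: crayfish — 1 of 5 types.

1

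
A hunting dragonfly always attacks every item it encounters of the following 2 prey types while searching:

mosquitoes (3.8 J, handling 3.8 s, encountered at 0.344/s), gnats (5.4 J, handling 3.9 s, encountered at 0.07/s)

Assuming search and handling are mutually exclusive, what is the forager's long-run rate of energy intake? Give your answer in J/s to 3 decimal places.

0.653 J/s

Energy encountered per unit search time: 0.344×3.8 + 0.07×5.4 = 1.685 J/s.
Handling time per unit search time: 0.344×3.8 + 0.07×3.9 = 1.58.
Rate = 1.685/(1 + 1.58) = 0.6531 J/s.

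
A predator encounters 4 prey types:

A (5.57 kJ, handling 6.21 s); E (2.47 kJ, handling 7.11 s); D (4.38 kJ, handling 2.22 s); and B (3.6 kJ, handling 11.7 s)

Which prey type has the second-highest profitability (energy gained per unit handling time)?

A

Profitability E/h (kJ/s): A = 5.57/6.21 = 0.897, E = 2.47/7.11 = 0.347, D = 4.38/2.22 = 1.97, B = 3.6/11.7 = 0.308.
Ranked: D > A > E > B.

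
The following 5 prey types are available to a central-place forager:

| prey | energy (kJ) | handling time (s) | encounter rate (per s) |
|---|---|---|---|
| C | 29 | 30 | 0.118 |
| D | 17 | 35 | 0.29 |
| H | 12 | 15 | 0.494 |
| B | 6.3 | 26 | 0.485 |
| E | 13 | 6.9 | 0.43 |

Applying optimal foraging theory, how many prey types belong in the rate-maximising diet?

1

Rank by E/h (kJ/s): E 1.88, C 0.967, H 0.8, D 0.486, B 0.242. Include each in turn until the next type's E/h falls below the running intake rate.
Rate on top 1: 1.409. C: 0.967 < 1.409 → exclude; stop.
Optimal diet: E — 1 of 5 types.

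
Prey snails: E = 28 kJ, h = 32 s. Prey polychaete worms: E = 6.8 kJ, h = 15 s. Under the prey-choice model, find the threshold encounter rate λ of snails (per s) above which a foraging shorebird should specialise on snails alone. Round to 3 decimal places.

At the threshold, the rate on snails alone equals the profitability of polychaete worms: λ·28/(1 + λ·32) = 6.8/15 = 0.4533.
Rearranging, λ(28 − 0.4533×32) = 0.4533, so λ = 0.4533/13.49 = 0.0336 per s.

0.034 per s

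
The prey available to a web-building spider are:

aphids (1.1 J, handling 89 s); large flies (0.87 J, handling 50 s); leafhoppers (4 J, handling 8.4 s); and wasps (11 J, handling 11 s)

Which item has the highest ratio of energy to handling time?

In descending order of E/h:
wasps: 11/11 = 1 J/s
leafhoppers: 4/8.4 = 0.476 J/s
large flies: 0.87/50 = 0.0174 J/s
aphids: 1.1/89 = 0.0124 J/s

wasps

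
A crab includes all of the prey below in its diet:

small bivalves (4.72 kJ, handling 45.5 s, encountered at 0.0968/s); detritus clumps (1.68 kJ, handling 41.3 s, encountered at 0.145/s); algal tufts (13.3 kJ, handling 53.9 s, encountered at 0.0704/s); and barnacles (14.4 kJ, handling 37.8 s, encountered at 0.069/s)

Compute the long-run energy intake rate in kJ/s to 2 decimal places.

0.15 kJ/s

R = Σλ_iE_i / (1 + Σλ_ih_i)
Numerator: 0.0968×4.72 + 0.145×1.68 + 0.0704×13.3 + 0.069×14.4 = 2.63
Denominator: 1 + 0.0968×45.5 + 0.145×41.3 + 0.0704×53.9 + 0.069×37.8 = 17.8
R = 2.63/17.8 = 0.1478 kJ/s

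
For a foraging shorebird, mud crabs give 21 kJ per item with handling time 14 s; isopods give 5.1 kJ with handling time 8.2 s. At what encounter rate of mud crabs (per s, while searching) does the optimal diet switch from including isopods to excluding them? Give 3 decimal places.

The zero-one rule: include isopods iff E₂/h₂ > λE₁/(1+λh₁). Equality gives the switch point.
λE₁h₂ = E₂ + λE₂h₁ ⇒ λ = E₂/(E₁h₂ − E₂h₁) = 5.1/(172.2 − 71.4) = 0.0506 per s.

0.051 per s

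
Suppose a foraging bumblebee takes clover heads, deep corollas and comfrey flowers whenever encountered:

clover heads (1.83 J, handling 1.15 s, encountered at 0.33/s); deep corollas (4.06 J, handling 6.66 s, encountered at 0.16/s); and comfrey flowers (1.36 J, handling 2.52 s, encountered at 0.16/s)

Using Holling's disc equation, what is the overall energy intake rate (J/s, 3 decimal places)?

0.516 J/s

R = Σλ_iE_i / (1 + Σλ_ih_i)
Numerator: 0.33×1.83 + 0.16×4.06 + 0.16×1.36 = 1.471
Denominator: 1 + 0.33×1.15 + 0.16×6.66 + 0.16×2.52 = 2.848
R = 1.471/2.848 = 0.5165 J/s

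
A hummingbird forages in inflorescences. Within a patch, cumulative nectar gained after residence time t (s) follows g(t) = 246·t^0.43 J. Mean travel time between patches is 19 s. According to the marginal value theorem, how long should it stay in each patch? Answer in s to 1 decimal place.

14.3 s

By the marginal value theorem, leave when the instantaneous gain rate g'(t) equals the habitat-wide average g(t)/(T + t).
g'(t) = 0.43·246·t^-0.57. Setting 0.43·246·t^-0.57 = 246·t^0.43/(19+t) gives 0.43(19+t) = t, so 0.57·t = 0.43×19.
t* = 0.43×19/0.57 = 14.33 s.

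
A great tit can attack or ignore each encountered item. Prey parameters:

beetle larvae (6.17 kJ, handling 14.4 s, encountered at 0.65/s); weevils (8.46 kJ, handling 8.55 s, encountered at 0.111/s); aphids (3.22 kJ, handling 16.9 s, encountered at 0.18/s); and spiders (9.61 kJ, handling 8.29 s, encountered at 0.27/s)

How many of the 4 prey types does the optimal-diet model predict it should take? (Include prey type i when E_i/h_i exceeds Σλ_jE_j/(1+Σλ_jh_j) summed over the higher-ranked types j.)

Profitabilities (E/h, kJ/s): spiders 1.16, weevils 0.989, beetle larvae 0.428, aphids 0.191. Add prey in this order while the next type's profitability exceeds the intake rate on those already taken.
Rate on top 1: 0.8013. weevils: 0.989 > 0.8013 → include.
Rate on top 2: 0.8439. beetle larvae: 0.428 < 0.8439 → exclude; stop.
Optimal diet: spiders, weevils — 2 of 4 types.

2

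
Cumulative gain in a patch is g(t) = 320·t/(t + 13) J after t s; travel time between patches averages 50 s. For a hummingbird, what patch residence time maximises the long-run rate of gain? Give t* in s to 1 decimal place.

Maximise g(t)/(T+t): set derivative to zero → g'(t)(T+t) = g(t).
g'(t) = 320·13/(t + 13)². Setting 320·13/(t+13)² = 320t/[(t+13)(50+t)] gives 13(50+t) = t(t+13), so t² = 13×50 = 650.
t* = √650 = 25.5 s.

25.5 s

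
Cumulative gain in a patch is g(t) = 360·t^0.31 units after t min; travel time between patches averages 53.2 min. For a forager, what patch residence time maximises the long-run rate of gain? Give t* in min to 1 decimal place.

Maximise g(t)/(T+t): set derivative to zero → g'(t)(T+t) = g(t).
g'(t) = 0.31·360·t^-0.69. Setting 0.31·360·t^-0.69 = 360·t^0.31/(53.2+t) gives 0.31(53.2+t) = t, so 0.69·t = 0.31×53.2.
t* = 0.31×53.2/0.69 = 23.9 min.

23.9 min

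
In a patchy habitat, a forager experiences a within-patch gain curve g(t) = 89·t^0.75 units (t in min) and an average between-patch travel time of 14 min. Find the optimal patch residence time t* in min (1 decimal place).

42.0 min

By the marginal value theorem, leave when the instantaneous gain rate g'(t) equals the habitat-wide average g(t)/(T + t).
g'(t) = 0.75·89·t^-0.25. Setting 0.75·89·t^-0.25 = 89·t^0.75/(14+t) gives 0.75(14+t) = t, so 0.25·t = 0.75×14.
t* = 0.75×14/0.25 = 42 min.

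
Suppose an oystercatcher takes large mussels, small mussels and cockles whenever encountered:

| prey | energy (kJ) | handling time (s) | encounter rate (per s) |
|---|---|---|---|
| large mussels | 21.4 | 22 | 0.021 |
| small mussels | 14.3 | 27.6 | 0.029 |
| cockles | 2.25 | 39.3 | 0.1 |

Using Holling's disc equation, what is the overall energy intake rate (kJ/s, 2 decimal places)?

Energy encountered per unit search time: 0.021×21.4 + 0.029×14.3 + 0.1×2.25 = 1.089 kJ/s.
Handling time per unit search time: 0.021×22 + 0.029×27.6 + 0.1×39.3 = 5.192.
Rate = 1.089/(1 + 5.192) = 0.1759 kJ/s.

0.18 kJ/s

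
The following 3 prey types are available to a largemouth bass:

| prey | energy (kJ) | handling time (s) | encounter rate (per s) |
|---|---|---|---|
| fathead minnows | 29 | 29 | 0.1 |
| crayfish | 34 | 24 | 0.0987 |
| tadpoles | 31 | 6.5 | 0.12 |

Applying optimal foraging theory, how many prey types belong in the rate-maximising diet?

1

E/h in descending order: tadpoles 4.77, crayfish 1.42, fathead minnows 1 kJ/s. The optimal diet is the largest prefix of this list for which every included type satisfies E_i/h_i > R on the types above it.
Rate on top 1: 2.09. crayfish: 1.42 < 2.09 → exclude; stop.
Optimal diet: tadpoles — 1 of 3 types.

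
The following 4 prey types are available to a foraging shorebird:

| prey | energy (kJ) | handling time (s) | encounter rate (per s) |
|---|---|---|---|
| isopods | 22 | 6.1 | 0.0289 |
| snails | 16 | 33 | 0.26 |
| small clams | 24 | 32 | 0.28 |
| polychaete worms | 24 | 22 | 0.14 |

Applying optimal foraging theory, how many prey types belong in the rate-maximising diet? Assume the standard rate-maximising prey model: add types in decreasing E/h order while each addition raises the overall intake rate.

2

Rank by E/h (kJ/s): isopods 3.61, polychaete worms 1.09, small clams 0.75, snails 0.485. Include each in turn until the next type's E/h falls below the running intake rate.
Rate on top 1: 0.5405. polychaete worms: 1.09 > 0.5405 → include.
Rate on top 2: 0.9388. small clams: 0.75 < 0.9388 → exclude; stop.
Optimal diet: isopods, polychaete worms — 2 of 4 types.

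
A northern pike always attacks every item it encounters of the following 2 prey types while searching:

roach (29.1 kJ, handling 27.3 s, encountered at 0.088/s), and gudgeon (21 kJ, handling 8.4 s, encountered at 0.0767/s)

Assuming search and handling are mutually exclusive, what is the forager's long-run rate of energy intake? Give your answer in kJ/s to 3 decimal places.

1.031 kJ/s

R = Σλ_iE_i / (1 + Σλ_ih_i)
Numerator: 0.088×29.1 + 0.0767×21 = 4.171
Denominator: 1 + 0.088×27.3 + 0.0767×8.4 = 4.047
R = 4.171/4.047 = 1.031 kJ/s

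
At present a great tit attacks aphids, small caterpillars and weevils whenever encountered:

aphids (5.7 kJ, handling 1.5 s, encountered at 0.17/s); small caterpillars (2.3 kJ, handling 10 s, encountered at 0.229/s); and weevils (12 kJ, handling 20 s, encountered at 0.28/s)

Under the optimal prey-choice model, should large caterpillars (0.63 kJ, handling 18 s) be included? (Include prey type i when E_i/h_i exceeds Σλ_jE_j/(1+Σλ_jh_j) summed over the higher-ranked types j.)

Intake rate on the current diet: R = (0.17×5.7 + 0.229×2.3 + 0.28×12) / (1 + 0.17×1.5 + 0.229×10 + 0.28×20) = 4.856/9.145 = 0.531 kJ/s.
Profitability of large caterpillars: 0.63/18 = 0.035 kJ/s.
0.035 < 0.531, so adding large caterpillars would lower the average — exclude it.

No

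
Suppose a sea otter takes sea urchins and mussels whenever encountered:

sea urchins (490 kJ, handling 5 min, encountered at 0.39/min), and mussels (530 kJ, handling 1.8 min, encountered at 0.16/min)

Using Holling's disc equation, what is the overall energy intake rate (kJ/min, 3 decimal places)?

R = (0.39×490 + 0.16×530) / (1 + 0.39×5 + 0.16×1.8) = 275.9/3.238 = 85.21 kJ/min.

85.207 kJ/min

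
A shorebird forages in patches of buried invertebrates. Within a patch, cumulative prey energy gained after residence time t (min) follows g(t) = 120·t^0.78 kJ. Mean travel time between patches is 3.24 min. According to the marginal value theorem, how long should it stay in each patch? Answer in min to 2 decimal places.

11.49 min

Maximise g(t)/(T+t): set derivative to zero → g'(t)(T+t) = g(t).
g'(t) = 0.78·120·t^-0.22. Setting 0.78·120·t^-0.22 = 120·t^0.78/(3.24+t) gives 0.78(3.24+t) = t, so 0.22·t = 0.78×3.24.
t* = 0.78×3.24/0.22 = 11.49 min.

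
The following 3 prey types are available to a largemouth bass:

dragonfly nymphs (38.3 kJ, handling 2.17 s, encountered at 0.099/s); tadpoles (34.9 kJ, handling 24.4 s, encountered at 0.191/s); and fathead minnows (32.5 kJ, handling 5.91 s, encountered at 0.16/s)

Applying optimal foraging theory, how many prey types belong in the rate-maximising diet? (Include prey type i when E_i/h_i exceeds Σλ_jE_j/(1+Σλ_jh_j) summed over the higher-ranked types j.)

E/h in descending order: dragonfly nymphs 17.6, fathead minnows 5.5, tadpoles 1.43 kJ/s. The optimal diet is the largest prefix of this list for which every included type satisfies E_i/h_i > R on the types above it.
Rate on top 1: 3.121. fathead minnows: 5.5 > 3.121 → include.
Rate on top 2: 4.162. tadpoles: 1.43 < 4.162 → exclude; stop.
Optimal diet: dragonfly nymphs, fathead minnows — 2 of 3 types.

2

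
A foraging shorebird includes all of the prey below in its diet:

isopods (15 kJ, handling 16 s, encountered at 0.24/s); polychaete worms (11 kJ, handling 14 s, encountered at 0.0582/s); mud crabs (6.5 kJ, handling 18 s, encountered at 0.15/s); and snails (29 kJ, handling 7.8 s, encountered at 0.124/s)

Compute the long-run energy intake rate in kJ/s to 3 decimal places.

Energy encountered per unit search time: 0.24×15 + 0.0582×11 + 0.15×6.5 + 0.124×29 = 8.811 kJ/s.
Handling time per unit search time: 0.24×16 + 0.0582×14 + 0.15×18 + 0.124×7.8 = 8.322.
Rate = 8.811/(1 + 8.322) = 0.9452 kJ/s.

0.945 kJ/s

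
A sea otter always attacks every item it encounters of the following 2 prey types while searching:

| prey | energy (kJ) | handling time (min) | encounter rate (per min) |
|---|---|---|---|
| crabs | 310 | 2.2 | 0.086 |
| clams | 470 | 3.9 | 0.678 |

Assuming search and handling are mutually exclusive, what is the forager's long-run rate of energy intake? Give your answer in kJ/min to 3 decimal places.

90.082 kJ/min

Energy encountered per unit search time: 0.086×310 + 0.678×470 = 345.3 kJ/min.
Handling time per unit search time: 0.086×2.2 + 0.678×3.9 = 2.833.
Rate = 345.3/(1 + 2.833) = 90.08 kJ/min.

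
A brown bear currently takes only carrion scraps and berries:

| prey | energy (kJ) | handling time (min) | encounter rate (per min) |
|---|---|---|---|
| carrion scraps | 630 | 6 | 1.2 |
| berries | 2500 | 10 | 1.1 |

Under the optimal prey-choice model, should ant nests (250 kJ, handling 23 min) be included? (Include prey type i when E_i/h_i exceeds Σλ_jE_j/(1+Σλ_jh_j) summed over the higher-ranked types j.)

No

Intake rate on the current diet: R = (1.2×630 + 1.1×2500) / (1 + 1.2×6 + 1.1×10) = 3506/19.2 = 182.6 kJ/min.
Profitability of ant nests: 250/23 = 10.87 kJ/min.
Since 10.87 < R, time spent handling ant nests is better spent searching.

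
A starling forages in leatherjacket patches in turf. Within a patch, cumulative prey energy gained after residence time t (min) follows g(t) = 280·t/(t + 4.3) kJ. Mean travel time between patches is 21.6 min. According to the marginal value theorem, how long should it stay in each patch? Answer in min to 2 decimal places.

Optimal t* satisfies g'(t*) = g(t*)/(T + t*).
g'(t) = 280·4.3/(t + 4.3)². Setting 280·4.3/(t+4.3)² = 280t/[(t+4.3)(21.6+t)] gives 4.3(21.6+t) = t(t+4.3), so t² = 4.3×21.6 = 92.88.
t* = √92.88 = 9.637 min.

9.64 min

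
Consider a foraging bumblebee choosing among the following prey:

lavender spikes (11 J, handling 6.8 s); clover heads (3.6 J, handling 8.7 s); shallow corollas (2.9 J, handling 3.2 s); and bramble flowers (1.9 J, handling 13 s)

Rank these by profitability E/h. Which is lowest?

bramble flowers

In descending order of E/h:
lavender spikes: 11/6.8 = 1.62 J/s
shallow corollas: 2.9/3.2 = 0.906 J/s
clover heads: 3.6/8.7 = 0.414 J/s
bramble flowers: 1.9/13 = 0.146 J/s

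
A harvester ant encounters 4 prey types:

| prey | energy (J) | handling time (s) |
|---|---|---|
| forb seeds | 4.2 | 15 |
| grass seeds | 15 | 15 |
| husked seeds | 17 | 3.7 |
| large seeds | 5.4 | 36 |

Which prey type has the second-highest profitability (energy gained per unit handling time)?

Profitability E/h (J/s): forb seeds = 4.2/15 = 0.28, grass seeds = 15/15 = 1, husked seeds = 17/3.7 = 4.59, large seeds = 5.4/36 = 0.15.
Ranked: husked seeds > grass seeds > forb seeds > large seeds.

grass seeds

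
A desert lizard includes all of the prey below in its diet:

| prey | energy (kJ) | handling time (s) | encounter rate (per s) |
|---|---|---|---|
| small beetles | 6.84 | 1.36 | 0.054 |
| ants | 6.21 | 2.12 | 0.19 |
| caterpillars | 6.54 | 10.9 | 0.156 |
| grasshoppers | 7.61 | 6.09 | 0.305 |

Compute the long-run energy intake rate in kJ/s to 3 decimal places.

0.971 kJ/s

R = Σλ_iE_i / (1 + Σλ_ih_i)
Numerator: 0.054×6.84 + 0.19×6.21 + 0.156×6.54 + 0.305×7.61 = 4.891
Denominator: 1 + 0.054×1.36 + 0.19×2.12 + 0.156×10.9 + 0.305×6.09 = 5.034
R = 4.891/5.034 = 0.9715 kJ/s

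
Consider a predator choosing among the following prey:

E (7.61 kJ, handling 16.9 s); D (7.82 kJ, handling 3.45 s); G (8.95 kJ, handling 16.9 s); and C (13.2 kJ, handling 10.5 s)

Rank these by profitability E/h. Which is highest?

D

Profitability E/h (kJ/s): E = 7.61/16.9 = 0.45, D = 7.82/3.45 = 2.27, G = 8.95/16.9 = 0.53, C = 13.2/10.5 = 1.26.
Ranked: D > C > G > E.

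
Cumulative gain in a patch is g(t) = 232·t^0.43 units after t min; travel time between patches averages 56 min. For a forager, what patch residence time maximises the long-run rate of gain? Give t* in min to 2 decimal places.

Maximise g(t)/(T+t): set derivative to zero → g'(t)(T+t) = g(t).
g'(t) = 0.43·232·t^-0.57. Setting 0.43·232·t^-0.57 = 232·t^0.43/(56+t) gives 0.43(56+t) = t, so 0.57·t = 0.43×56.
t* = 0.43×56/0.57 = 42.25 min.

42.25 min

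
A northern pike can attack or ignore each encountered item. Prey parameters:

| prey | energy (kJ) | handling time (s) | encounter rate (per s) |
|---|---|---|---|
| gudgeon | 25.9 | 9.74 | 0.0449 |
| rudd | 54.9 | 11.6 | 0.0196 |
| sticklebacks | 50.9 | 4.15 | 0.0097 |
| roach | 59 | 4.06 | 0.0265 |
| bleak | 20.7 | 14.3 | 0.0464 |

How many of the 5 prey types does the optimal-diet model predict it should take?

Rank by E/h (kJ/s): roach 14.5, sticklebacks 12.3, rudd 4.73, gudgeon 2.66, bleak 1.45. Include each in turn until the next type's E/h falls below the running intake rate.
Rate on top 1: 1.412. sticklebacks: 12.3 > 1.412 → include.
Rate on top 2: 1.792. rudd: 4.73 > 1.792 → include.
Rate on top 3: 2.278. gudgeon: 2.66 > 2.278 → include.
Rate on top 4: 2.37. bleak: 1.45 < 2.37 → exclude; stop.
Optimal diet: roach, sticklebacks, rudd, gudgeon — 4 of 5 types.

4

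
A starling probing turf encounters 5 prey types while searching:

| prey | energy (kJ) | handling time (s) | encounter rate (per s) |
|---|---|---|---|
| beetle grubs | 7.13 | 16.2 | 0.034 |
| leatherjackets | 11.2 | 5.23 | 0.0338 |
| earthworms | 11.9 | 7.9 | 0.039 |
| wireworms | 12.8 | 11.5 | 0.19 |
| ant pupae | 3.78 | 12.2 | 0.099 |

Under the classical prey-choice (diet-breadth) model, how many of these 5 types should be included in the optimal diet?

3

E/h in descending order: leatherjackets 2.14, earthworms 1.51, wireworms 1.11, beetle grubs 0.44, ant pupae 0.31 kJ/s. The optimal diet is the largest prefix of this list for which every included type satisfies E_i/h_i > R on the types above it.
Rate on top 1: 0.3217. earthworms: 1.51 > 0.3217 → include.
Rate on top 2: 0.5675. wireworms: 1.11 > 0.5675 → include.
Rate on top 3: 0.8923. beetle grubs: 0.44 < 0.8923 → exclude; stop.
Optimal diet: leatherjackets, earthworms, wireworms — 3 of 5 types.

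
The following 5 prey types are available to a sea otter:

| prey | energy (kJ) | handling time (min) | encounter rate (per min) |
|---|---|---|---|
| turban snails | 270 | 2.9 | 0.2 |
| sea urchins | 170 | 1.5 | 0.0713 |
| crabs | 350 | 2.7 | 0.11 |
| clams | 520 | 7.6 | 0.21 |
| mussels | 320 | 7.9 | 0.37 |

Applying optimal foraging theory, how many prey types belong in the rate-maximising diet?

4

E/h in descending order: crabs 130, sea urchins 113, turban snails 93.1, clams 68.4, mussels 40.5 kJ/min. The optimal diet is the largest prefix of this list for which every included type satisfies E_i/h_i > R on the types above it.
Rate on top 1: 29.68. sea urchins: 113 > 29.68 → include.
Rate on top 2: 36.06. turban snails: 93.1 > 36.06 → include.
Rate on top 3: 52.73. clams: 68.4 > 52.73 → include.
Rate on top 4: 59.73. mussels: 40.5 < 59.73 → exclude; stop.
Optimal diet: crabs, sea urchins, turban snails, clams — 4 of 5 types.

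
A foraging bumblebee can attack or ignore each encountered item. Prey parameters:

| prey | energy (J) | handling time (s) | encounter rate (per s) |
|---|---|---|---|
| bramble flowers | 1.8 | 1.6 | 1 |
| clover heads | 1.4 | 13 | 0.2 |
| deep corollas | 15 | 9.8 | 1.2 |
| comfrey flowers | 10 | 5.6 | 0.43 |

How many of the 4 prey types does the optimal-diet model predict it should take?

Profitabilities (E/h, J/s): comfrey flowers 1.79, deep corollas 1.53, bramble flowers 1.12, clover heads 0.108. Add prey in this order while the next type's profitability exceeds the intake rate on those already taken.
Rate on top 1: 1.262. deep corollas: 1.53 > 1.262 → include.
Rate on top 2: 1.47. bramble flowers: 1.12 < 1.47 → exclude; stop.
Optimal diet: comfrey flowers, deep corollas — 2 of 4 types.

2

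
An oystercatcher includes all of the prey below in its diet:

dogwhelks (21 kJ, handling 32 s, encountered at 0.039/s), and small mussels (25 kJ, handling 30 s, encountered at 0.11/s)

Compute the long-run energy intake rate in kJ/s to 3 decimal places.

0.643 kJ/s

Energy encountered per unit search time: 0.039×21 + 0.11×25 = 3.569 kJ/s.
Handling time per unit search time: 0.039×32 + 0.11×30 = 4.548.
Rate = 3.569/(1 + 4.548) = 0.6433 kJ/s.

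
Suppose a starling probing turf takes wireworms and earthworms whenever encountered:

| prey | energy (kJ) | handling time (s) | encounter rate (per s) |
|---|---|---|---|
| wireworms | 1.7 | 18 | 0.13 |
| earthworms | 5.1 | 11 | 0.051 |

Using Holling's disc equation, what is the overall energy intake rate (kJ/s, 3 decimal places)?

R = Σλ_iE_i / (1 + Σλ_ih_i)
Numerator: 0.13×1.7 + 0.051×5.1 = 0.4811
Denominator: 1 + 0.13×18 + 0.051×11 = 3.901
R = 0.4811/3.901 = 0.1233 kJ/s

0.123 kJ/s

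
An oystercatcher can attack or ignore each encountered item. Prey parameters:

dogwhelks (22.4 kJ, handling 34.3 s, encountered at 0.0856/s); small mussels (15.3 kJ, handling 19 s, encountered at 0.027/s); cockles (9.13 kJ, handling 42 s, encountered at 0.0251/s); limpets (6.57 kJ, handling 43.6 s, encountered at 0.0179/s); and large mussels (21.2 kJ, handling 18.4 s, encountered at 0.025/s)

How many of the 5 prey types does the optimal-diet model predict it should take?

3

E/h in descending order: large mussels 1.15, small mussels 0.805, dogwhelks 0.653, cockles 0.217, limpets 0.151 kJ/s. The optimal diet is the largest prefix of this list for which every included type satisfies E_i/h_i > R on the types above it.
Rate on top 1: 0.363. small mussels: 0.805 > 0.363 → include.
Rate on top 2: 0.478. dogwhelks: 0.653 > 0.478 → include.
Rate on top 3: 0.5827. cockles: 0.217 < 0.5827 → exclude; stop.
Optimal diet: large mussels, small mussels, dogwhelks — 3 of 5 types.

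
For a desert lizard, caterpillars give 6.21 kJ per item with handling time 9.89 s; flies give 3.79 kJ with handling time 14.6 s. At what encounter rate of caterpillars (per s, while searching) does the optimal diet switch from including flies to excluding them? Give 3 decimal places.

At the threshold, the rate on caterpillars alone equals the profitability of flies: λ·6.21/(1 + λ·9.89) = 3.79/14.6 = 0.2596.
Rearranging, λ(6.21 − 0.2596×9.89) = 0.2596, so λ = 0.2596/3.643 = 0.07126 per s.

0.071 per s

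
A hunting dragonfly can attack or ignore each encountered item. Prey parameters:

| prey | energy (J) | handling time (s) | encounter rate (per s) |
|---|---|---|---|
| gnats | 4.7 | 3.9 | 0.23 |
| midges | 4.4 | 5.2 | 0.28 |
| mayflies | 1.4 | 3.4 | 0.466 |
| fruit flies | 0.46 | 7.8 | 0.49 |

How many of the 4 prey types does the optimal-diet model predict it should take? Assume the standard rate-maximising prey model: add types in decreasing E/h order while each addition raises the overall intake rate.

2

E/h in descending order: gnats 1.21, midges 0.846, mayflies 0.412, fruit flies 0.059 J/s. The optimal diet is the largest prefix of this list for which every included type satisfies E_i/h_i > R on the types above it.
Rate on top 1: 0.5698. midges: 0.846 > 0.5698 → include.
Rate on top 2: 0.6898. mayflies: 0.412 < 0.6898 → exclude; stop.
Optimal diet: gnats, midges — 2 of 4 types.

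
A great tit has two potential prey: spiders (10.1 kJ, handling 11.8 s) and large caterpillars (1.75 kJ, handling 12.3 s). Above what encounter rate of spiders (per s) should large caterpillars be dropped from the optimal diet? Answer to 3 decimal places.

At the threshold, the rate on spiders alone equals the profitability of large caterpillars: λ·10.1/(1 + λ·11.8) = 1.75/12.3 = 0.1423.
Rearranging, λ(10.1 − 0.1423×11.8) = 0.1423, so λ = 0.1423/8.421 = 0.0169 per s.

0.017 per s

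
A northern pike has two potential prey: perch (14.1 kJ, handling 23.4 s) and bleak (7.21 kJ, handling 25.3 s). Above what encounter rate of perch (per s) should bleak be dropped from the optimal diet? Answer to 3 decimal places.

0.038 per s

At the threshold, the rate on perch alone equals the profitability of bleak: λ·14.1/(1 + λ·23.4) = 7.21/25.3 = 0.285.
Rearranging, λ(14.1 − 0.285×23.4) = 0.285, so λ = 0.285/7.431 = 0.03835 per s.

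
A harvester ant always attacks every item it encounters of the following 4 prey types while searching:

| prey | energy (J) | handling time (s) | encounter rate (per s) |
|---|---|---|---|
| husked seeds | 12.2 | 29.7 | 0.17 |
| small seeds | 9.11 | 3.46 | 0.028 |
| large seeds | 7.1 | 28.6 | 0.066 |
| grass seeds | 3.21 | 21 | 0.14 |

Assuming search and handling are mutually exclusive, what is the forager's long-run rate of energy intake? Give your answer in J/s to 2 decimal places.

0.30 J/s

R = (0.17×12.2 + 0.028×9.11 + 0.066×7.1 + 0.14×3.21) / (1 + 0.17×29.7 + 0.028×3.46 + 0.066×28.6 + 0.14×21) = 3.247/10.97 = 0.2959 J/s.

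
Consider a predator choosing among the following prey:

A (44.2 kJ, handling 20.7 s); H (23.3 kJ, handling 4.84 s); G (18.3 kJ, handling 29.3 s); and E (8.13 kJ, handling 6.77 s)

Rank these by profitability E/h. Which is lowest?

In descending order of E/h:
H: 23.3/4.84 = 4.81 kJ/s
A: 44.2/20.7 = 2.14 kJ/s
E: 8.13/6.77 = 1.2 kJ/s
G: 18.3/29.3 = 0.625 kJ/s

G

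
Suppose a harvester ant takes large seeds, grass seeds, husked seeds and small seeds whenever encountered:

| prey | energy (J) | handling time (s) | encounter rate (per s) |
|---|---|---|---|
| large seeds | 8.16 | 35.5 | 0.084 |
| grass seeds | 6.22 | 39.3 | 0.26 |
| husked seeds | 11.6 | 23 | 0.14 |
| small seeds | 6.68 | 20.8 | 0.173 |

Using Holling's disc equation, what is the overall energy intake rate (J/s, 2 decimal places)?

R = Σλ_iE_i / (1 + Σλ_ih_i)
Numerator: 0.084×8.16 + 0.26×6.22 + 0.14×11.6 + 0.173×6.68 = 5.082
Denominator: 1 + 0.084×35.5 + 0.26×39.3 + 0.14×23 + 0.173×20.8 = 21.02
R = 5.082/21.02 = 0.2418 J/s

0.24 J/s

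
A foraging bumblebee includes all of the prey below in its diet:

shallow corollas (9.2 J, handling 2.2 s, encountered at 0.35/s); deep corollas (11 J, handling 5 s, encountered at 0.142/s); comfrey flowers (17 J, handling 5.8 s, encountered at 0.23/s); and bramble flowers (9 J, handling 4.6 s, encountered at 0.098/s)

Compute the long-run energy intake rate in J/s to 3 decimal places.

2.245 J/s

Energy encountered per unit search time: 0.35×9.2 + 0.142×11 + 0.23×17 + 0.098×9 = 9.574 J/s.
Handling time per unit search time: 0.35×2.2 + 0.142×5 + 0.23×5.8 + 0.098×4.6 = 3.265.
Rate = 9.574/(1 + 3.265) = 2.245 J/s.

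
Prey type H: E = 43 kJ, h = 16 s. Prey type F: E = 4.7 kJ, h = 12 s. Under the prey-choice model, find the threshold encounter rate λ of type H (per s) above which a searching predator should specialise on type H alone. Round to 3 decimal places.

0.011 per s

At the threshold, the rate on type H alone equals the profitability of type F: λ·43/(1 + λ·16) = 4.7/12 = 0.3917.
Rearranging, λ(43 − 0.3917×16) = 0.3917, so λ = 0.3917/36.73 = 0.01066 per s.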